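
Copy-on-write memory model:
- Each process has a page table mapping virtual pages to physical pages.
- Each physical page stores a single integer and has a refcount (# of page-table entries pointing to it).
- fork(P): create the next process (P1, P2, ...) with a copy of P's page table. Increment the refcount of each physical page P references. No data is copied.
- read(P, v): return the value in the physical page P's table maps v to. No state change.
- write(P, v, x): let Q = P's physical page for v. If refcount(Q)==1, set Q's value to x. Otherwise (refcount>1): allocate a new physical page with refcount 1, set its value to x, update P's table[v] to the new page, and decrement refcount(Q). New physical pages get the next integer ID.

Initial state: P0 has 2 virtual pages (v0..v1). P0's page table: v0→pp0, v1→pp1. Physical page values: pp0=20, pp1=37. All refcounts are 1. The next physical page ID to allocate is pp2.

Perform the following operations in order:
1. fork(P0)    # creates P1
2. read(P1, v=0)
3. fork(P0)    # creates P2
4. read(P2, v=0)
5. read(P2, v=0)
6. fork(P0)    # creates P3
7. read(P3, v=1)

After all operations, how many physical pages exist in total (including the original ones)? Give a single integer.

Answer: 2

Derivation:
Op 1: fork(P0) -> P1. 2 ppages; refcounts: pp0:2 pp1:2
Op 2: read(P1, v0) -> 20. No state change.
Op 3: fork(P0) -> P2. 2 ppages; refcounts: pp0:3 pp1:3
Op 4: read(P2, v0) -> 20. No state change.
Op 5: read(P2, v0) -> 20. No state change.
Op 6: fork(P0) -> P3. 2 ppages; refcounts: pp0:4 pp1:4
Op 7: read(P3, v1) -> 37. No state change.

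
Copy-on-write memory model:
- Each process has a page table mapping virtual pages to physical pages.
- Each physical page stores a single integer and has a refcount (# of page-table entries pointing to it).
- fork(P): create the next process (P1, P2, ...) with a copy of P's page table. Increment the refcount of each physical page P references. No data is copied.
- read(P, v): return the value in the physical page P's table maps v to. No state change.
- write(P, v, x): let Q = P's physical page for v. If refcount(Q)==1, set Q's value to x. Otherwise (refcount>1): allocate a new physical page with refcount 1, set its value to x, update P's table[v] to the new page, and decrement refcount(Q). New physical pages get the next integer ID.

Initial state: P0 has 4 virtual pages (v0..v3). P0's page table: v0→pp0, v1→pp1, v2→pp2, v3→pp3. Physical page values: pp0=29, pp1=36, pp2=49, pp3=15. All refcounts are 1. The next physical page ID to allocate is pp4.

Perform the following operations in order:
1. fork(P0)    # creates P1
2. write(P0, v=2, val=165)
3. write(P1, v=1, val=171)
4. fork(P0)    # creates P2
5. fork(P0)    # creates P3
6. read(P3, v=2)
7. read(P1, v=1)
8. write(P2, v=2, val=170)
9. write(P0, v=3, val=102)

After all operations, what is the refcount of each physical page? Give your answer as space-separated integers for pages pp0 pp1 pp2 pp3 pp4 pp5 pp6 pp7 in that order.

Answer: 4 3 1 3 2 1 1 1

Derivation:
Op 1: fork(P0) -> P1. 4 ppages; refcounts: pp0:2 pp1:2 pp2:2 pp3:2
Op 2: write(P0, v2, 165). refcount(pp2)=2>1 -> COPY to pp4. 5 ppages; refcounts: pp0:2 pp1:2 pp2:1 pp3:2 pp4:1
Op 3: write(P1, v1, 171). refcount(pp1)=2>1 -> COPY to pp5. 6 ppages; refcounts: pp0:2 pp1:1 pp2:1 pp3:2 pp4:1 pp5:1
Op 4: fork(P0) -> P2. 6 ppages; refcounts: pp0:3 pp1:2 pp2:1 pp3:3 pp4:2 pp5:1
Op 5: fork(P0) -> P3. 6 ppages; refcounts: pp0:4 pp1:3 pp2:1 pp3:4 pp4:3 pp5:1
Op 6: read(P3, v2) -> 165. No state change.
Op 7: read(P1, v1) -> 171. No state change.
Op 8: write(P2, v2, 170). refcount(pp4)=3>1 -> COPY to pp6. 7 ppages; refcounts: pp0:4 pp1:3 pp2:1 pp3:4 pp4:2 pp5:1 pp6:1
Op 9: write(P0, v3, 102). refcount(pp3)=4>1 -> COPY to pp7. 8 ppages; refcounts: pp0:4 pp1:3 pp2:1 pp3:3 pp4:2 pp5:1 pp6:1 pp7:1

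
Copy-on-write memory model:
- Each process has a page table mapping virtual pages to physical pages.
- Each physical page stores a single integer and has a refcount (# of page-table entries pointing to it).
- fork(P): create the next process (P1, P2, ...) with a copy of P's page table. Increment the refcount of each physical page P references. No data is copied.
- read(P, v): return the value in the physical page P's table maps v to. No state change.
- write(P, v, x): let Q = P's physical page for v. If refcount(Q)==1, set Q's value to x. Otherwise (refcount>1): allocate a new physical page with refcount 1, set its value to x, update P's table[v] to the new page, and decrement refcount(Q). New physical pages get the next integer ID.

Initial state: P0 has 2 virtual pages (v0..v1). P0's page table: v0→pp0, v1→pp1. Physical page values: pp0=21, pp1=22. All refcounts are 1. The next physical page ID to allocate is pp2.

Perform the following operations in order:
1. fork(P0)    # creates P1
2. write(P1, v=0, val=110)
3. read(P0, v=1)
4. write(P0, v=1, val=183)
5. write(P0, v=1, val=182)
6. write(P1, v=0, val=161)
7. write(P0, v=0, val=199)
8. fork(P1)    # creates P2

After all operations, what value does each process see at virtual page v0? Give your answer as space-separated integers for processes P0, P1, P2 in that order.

Answer: 199 161 161

Derivation:
Op 1: fork(P0) -> P1. 2 ppages; refcounts: pp0:2 pp1:2
Op 2: write(P1, v0, 110). refcount(pp0)=2>1 -> COPY to pp2. 3 ppages; refcounts: pp0:1 pp1:2 pp2:1
Op 3: read(P0, v1) -> 22. No state change.
Op 4: write(P0, v1, 183). refcount(pp1)=2>1 -> COPY to pp3. 4 ppages; refcounts: pp0:1 pp1:1 pp2:1 pp3:1
Op 5: write(P0, v1, 182). refcount(pp3)=1 -> write in place. 4 ppages; refcounts: pp0:1 pp1:1 pp2:1 pp3:1
Op 6: write(P1, v0, 161). refcount(pp2)=1 -> write in place. 4 ppages; refcounts: pp0:1 pp1:1 pp2:1 pp3:1
Op 7: write(P0, v0, 199). refcount(pp0)=1 -> write in place. 4 ppages; refcounts: pp0:1 pp1:1 pp2:1 pp3:1
Op 8: fork(P1) -> P2. 4 ppages; refcounts: pp0:1 pp1:2 pp2:2 pp3:1
P0: v0 -> pp0 = 199
P1: v0 -> pp2 = 161
P2: v0 -> pp2 = 161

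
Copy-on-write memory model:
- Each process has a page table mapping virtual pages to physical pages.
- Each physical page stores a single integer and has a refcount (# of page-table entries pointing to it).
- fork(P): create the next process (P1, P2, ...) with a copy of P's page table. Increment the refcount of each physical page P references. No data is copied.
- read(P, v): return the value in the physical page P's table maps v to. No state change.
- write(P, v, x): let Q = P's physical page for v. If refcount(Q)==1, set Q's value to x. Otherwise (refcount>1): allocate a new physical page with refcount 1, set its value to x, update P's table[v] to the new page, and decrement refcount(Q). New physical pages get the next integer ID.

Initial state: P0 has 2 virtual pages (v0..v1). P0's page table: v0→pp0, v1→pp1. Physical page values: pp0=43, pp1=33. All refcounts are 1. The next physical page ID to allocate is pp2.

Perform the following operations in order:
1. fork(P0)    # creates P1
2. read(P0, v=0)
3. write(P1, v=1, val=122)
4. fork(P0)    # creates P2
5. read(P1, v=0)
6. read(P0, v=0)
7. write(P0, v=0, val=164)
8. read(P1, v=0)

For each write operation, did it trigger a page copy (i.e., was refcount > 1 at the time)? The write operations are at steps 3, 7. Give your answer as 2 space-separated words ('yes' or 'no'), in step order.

Op 1: fork(P0) -> P1. 2 ppages; refcounts: pp0:2 pp1:2
Op 2: read(P0, v0) -> 43. No state change.
Op 3: write(P1, v1, 122). refcount(pp1)=2>1 -> COPY to pp2. 3 ppages; refcounts: pp0:2 pp1:1 pp2:1
Op 4: fork(P0) -> P2. 3 ppages; refcounts: pp0:3 pp1:2 pp2:1
Op 5: read(P1, v0) -> 43. No state change.
Op 6: read(P0, v0) -> 43. No state change.
Op 7: write(P0, v0, 164). refcount(pp0)=3>1 -> COPY to pp3. 4 ppages; refcounts: pp0:2 pp1:2 pp2:1 pp3:1
Op 8: read(P1, v0) -> 43. No state change.

yes yes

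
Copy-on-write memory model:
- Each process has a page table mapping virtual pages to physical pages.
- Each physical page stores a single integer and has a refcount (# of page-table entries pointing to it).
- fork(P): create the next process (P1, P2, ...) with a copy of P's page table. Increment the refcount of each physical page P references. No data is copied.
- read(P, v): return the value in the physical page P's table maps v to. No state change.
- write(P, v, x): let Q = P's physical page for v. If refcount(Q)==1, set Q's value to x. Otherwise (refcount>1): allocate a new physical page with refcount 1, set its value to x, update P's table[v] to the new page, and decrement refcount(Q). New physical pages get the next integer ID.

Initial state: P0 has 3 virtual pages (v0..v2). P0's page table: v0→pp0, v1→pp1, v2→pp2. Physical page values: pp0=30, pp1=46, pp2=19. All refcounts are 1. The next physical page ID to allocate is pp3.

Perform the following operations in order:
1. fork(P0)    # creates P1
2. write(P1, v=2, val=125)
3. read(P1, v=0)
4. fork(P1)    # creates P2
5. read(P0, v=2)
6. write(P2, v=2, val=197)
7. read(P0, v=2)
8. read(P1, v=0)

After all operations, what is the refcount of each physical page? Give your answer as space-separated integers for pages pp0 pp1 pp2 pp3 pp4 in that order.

Op 1: fork(P0) -> P1. 3 ppages; refcounts: pp0:2 pp1:2 pp2:2
Op 2: write(P1, v2, 125). refcount(pp2)=2>1 -> COPY to pp3. 4 ppages; refcounts: pp0:2 pp1:2 pp2:1 pp3:1
Op 3: read(P1, v0) -> 30. No state change.
Op 4: fork(P1) -> P2. 4 ppages; refcounts: pp0:3 pp1:3 pp2:1 pp3:2
Op 5: read(P0, v2) -> 19. No state change.
Op 6: write(P2, v2, 197). refcount(pp3)=2>1 -> COPY to pp4. 5 ppages; refcounts: pp0:3 pp1:3 pp2:1 pp3:1 pp4:1
Op 7: read(P0, v2) -> 19. No state change.
Op 8: read(P1, v0) -> 30. No state change.

Answer: 3 3 1 1 1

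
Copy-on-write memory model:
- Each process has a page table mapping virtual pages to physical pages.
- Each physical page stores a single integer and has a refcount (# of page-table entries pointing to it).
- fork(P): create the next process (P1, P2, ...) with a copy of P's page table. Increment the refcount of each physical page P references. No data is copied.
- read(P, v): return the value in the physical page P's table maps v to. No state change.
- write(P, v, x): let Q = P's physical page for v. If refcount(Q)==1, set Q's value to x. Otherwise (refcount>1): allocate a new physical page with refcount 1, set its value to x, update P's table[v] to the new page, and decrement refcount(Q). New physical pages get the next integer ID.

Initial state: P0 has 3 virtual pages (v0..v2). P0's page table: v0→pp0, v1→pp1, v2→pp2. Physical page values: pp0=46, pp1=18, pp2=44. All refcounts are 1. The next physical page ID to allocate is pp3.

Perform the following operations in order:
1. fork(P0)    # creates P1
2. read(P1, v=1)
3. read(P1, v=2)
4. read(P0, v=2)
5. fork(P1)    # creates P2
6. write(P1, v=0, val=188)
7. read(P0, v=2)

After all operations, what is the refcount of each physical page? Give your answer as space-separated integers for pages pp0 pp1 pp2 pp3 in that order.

Answer: 2 3 3 1

Derivation:
Op 1: fork(P0) -> P1. 3 ppages; refcounts: pp0:2 pp1:2 pp2:2
Op 2: read(P1, v1) -> 18. No state change.
Op 3: read(P1, v2) -> 44. No state change.
Op 4: read(P0, v2) -> 44. No state change.
Op 5: fork(P1) -> P2. 3 ppages; refcounts: pp0:3 pp1:3 pp2:3
Op 6: write(P1, v0, 188). refcount(pp0)=3>1 -> COPY to pp3. 4 ppages; refcounts: pp0:2 pp1:3 pp2:3 pp3:1
Op 7: read(P0, v2) -> 44. No state change.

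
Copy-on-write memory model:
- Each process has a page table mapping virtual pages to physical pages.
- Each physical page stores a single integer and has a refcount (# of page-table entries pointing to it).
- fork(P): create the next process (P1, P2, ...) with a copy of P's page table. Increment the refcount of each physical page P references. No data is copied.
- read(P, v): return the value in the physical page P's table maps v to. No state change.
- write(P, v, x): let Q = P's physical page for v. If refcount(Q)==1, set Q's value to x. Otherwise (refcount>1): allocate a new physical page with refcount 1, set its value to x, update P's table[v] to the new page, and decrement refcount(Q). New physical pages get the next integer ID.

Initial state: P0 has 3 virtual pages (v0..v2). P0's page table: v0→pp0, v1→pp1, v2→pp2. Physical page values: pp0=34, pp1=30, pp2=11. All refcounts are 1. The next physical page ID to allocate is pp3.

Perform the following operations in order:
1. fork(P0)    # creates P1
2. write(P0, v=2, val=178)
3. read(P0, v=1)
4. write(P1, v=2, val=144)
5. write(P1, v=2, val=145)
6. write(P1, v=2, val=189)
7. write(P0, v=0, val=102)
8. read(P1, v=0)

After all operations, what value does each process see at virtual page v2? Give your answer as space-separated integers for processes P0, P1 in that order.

Answer: 178 189

Derivation:
Op 1: fork(P0) -> P1. 3 ppages; refcounts: pp0:2 pp1:2 pp2:2
Op 2: write(P0, v2, 178). refcount(pp2)=2>1 -> COPY to pp3. 4 ppages; refcounts: pp0:2 pp1:2 pp2:1 pp3:1
Op 3: read(P0, v1) -> 30. No state change.
Op 4: write(P1, v2, 144). refcount(pp2)=1 -> write in place. 4 ppages; refcounts: pp0:2 pp1:2 pp2:1 pp3:1
Op 5: write(P1, v2, 145). refcount(pp2)=1 -> write in place. 4 ppages; refcounts: pp0:2 pp1:2 pp2:1 pp3:1
Op 6: write(P1, v2, 189). refcount(pp2)=1 -> write in place. 4 ppages; refcounts: pp0:2 pp1:2 pp2:1 pp3:1
Op 7: write(P0, v0, 102). refcount(pp0)=2>1 -> COPY to pp4. 5 ppages; refcounts: pp0:1 pp1:2 pp2:1 pp3:1 pp4:1
Op 8: read(P1, v0) -> 34. No state change.
P0: v2 -> pp3 = 178
P1: v2 -> pp2 = 189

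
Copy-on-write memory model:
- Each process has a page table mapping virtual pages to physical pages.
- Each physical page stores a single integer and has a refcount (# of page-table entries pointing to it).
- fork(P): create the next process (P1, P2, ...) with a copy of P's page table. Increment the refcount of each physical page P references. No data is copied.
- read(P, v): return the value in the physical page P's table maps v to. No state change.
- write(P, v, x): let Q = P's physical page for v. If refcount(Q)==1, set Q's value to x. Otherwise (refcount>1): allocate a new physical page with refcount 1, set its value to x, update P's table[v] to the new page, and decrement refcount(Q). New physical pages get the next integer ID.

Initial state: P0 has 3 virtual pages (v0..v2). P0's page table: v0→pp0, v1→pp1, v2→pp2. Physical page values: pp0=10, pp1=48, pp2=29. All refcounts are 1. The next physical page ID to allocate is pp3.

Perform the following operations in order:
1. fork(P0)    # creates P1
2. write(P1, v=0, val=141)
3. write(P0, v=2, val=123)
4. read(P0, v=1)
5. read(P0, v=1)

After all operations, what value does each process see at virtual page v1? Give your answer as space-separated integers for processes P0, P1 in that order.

Answer: 48 48

Derivation:
Op 1: fork(P0) -> P1. 3 ppages; refcounts: pp0:2 pp1:2 pp2:2
Op 2: write(P1, v0, 141). refcount(pp0)=2>1 -> COPY to pp3. 4 ppages; refcounts: pp0:1 pp1:2 pp2:2 pp3:1
Op 3: write(P0, v2, 123). refcount(pp2)=2>1 -> COPY to pp4. 5 ppages; refcounts: pp0:1 pp1:2 pp2:1 pp3:1 pp4:1
Op 4: read(P0, v1) -> 48. No state change.
Op 5: read(P0, v1) -> 48. No state change.
P0: v1 -> pp1 = 48
P1: v1 -> pp1 = 48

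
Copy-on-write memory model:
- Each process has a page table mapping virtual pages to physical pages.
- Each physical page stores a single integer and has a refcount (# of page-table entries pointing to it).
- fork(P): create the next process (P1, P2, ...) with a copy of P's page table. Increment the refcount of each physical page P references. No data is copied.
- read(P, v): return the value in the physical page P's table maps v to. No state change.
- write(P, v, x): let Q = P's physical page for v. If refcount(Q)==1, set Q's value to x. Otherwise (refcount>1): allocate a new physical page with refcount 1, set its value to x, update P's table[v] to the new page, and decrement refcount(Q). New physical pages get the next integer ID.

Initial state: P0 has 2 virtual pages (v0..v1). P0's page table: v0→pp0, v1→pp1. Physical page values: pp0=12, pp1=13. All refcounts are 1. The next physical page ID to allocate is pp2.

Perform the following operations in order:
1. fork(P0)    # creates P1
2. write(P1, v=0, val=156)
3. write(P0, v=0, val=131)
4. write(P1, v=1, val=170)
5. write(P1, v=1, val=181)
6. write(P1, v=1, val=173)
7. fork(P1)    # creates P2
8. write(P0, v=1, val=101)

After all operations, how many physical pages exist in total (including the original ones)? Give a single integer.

Op 1: fork(P0) -> P1. 2 ppages; refcounts: pp0:2 pp1:2
Op 2: write(P1, v0, 156). refcount(pp0)=2>1 -> COPY to pp2. 3 ppages; refcounts: pp0:1 pp1:2 pp2:1
Op 3: write(P0, v0, 131). refcount(pp0)=1 -> write in place. 3 ppages; refcounts: pp0:1 pp1:2 pp2:1
Op 4: write(P1, v1, 170). refcount(pp1)=2>1 -> COPY to pp3. 4 ppages; refcounts: pp0:1 pp1:1 pp2:1 pp3:1
Op 5: write(P1, v1, 181). refcount(pp3)=1 -> write in place. 4 ppages; refcounts: pp0:1 pp1:1 pp2:1 pp3:1
Op 6: write(P1, v1, 173). refcount(pp3)=1 -> write in place. 4 ppages; refcounts: pp0:1 pp1:1 pp2:1 pp3:1
Op 7: fork(P1) -> P2. 4 ppages; refcounts: pp0:1 pp1:1 pp2:2 pp3:2
Op 8: write(P0, v1, 101). refcount(pp1)=1 -> write in place. 4 ppages; refcounts: pp0:1 pp1:1 pp2:2 pp3:2

Answer: 4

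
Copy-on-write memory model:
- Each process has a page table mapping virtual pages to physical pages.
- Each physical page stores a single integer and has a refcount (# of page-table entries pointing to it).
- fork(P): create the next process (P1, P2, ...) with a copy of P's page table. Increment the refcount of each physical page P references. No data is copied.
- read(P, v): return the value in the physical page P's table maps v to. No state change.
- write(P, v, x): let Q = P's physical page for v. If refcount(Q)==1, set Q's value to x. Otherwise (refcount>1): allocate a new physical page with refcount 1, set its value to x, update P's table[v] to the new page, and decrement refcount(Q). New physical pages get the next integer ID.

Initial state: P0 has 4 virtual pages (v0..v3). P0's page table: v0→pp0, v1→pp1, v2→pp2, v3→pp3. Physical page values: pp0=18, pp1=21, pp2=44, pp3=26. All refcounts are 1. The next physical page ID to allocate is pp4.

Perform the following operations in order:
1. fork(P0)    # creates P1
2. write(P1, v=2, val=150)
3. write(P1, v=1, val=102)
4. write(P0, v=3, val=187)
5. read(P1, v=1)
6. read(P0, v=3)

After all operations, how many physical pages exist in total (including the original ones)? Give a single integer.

Op 1: fork(P0) -> P1. 4 ppages; refcounts: pp0:2 pp1:2 pp2:2 pp3:2
Op 2: write(P1, v2, 150). refcount(pp2)=2>1 -> COPY to pp4. 5 ppages; refcounts: pp0:2 pp1:2 pp2:1 pp3:2 pp4:1
Op 3: write(P1, v1, 102). refcount(pp1)=2>1 -> COPY to pp5. 6 ppages; refcounts: pp0:2 pp1:1 pp2:1 pp3:2 pp4:1 pp5:1
Op 4: write(P0, v3, 187). refcount(pp3)=2>1 -> COPY to pp6. 7 ppages; refcounts: pp0:2 pp1:1 pp2:1 pp3:1 pp4:1 pp5:1 pp6:1
Op 5: read(P1, v1) -> 102. No state change.
Op 6: read(P0, v3) -> 187. No state change.

Answer: 7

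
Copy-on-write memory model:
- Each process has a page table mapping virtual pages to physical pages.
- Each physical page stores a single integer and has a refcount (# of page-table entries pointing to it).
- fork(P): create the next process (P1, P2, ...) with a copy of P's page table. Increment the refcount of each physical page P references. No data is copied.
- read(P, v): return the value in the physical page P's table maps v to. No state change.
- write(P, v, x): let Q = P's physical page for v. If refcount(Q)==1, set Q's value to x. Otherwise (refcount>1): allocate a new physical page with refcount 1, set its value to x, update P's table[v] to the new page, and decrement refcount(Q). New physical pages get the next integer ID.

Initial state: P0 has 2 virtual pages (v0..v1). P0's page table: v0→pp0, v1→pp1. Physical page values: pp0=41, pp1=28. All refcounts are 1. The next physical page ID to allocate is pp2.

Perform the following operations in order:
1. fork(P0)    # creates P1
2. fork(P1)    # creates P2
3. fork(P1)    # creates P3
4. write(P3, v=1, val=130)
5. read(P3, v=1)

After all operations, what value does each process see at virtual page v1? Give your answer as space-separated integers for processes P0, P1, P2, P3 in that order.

Op 1: fork(P0) -> P1. 2 ppages; refcounts: pp0:2 pp1:2
Op 2: fork(P1) -> P2. 2 ppages; refcounts: pp0:3 pp1:3
Op 3: fork(P1) -> P3. 2 ppages; refcounts: pp0:4 pp1:4
Op 4: write(P3, v1, 130). refcount(pp1)=4>1 -> COPY to pp2. 3 ppages; refcounts: pp0:4 pp1:3 pp2:1
Op 5: read(P3, v1) -> 130. No state change.
P0: v1 -> pp1 = 28
P1: v1 -> pp1 = 28
P2: v1 -> pp1 = 28
P3: v1 -> pp2 = 130

Answer: 28 28 28 130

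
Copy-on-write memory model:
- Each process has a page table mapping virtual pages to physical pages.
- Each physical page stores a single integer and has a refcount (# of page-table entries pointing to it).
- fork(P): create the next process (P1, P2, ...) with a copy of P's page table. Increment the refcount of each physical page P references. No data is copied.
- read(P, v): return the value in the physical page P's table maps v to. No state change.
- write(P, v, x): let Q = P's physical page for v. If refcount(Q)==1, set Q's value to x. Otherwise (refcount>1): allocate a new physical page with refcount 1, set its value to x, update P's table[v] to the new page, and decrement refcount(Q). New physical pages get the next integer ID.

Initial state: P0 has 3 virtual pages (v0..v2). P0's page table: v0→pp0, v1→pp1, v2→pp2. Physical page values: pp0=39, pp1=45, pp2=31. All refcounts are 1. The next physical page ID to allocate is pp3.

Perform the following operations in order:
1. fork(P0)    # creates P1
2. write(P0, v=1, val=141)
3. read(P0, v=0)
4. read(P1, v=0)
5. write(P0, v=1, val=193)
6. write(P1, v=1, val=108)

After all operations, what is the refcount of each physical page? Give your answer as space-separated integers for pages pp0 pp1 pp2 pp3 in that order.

Op 1: fork(P0) -> P1. 3 ppages; refcounts: pp0:2 pp1:2 pp2:2
Op 2: write(P0, v1, 141). refcount(pp1)=2>1 -> COPY to pp3. 4 ppages; refcounts: pp0:2 pp1:1 pp2:2 pp3:1
Op 3: read(P0, v0) -> 39. No state change.
Op 4: read(P1, v0) -> 39. No state change.
Op 5: write(P0, v1, 193). refcount(pp3)=1 -> write in place. 4 ppages; refcounts: pp0:2 pp1:1 pp2:2 pp3:1
Op 6: write(P1, v1, 108). refcount(pp1)=1 -> write in place. 4 ppages; refcounts: pp0:2 pp1:1 pp2:2 pp3:1

Answer: 2 1 2 1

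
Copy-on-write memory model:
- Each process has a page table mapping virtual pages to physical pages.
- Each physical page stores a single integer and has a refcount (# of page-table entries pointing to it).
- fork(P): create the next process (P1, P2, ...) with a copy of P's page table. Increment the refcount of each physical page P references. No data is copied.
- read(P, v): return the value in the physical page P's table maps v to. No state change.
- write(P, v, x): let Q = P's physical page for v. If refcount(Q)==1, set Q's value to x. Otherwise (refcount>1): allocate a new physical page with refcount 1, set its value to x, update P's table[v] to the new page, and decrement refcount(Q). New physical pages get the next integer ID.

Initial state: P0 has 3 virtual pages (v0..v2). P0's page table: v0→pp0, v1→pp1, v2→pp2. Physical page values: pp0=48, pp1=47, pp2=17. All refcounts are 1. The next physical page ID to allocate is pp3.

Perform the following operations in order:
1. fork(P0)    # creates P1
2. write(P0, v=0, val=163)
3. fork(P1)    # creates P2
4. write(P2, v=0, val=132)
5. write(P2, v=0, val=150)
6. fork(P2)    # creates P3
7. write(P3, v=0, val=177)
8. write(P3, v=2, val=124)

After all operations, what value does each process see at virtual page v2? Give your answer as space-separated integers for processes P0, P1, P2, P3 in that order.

Answer: 17 17 17 124

Derivation:
Op 1: fork(P0) -> P1. 3 ppages; refcounts: pp0:2 pp1:2 pp2:2
Op 2: write(P0, v0, 163). refcount(pp0)=2>1 -> COPY to pp3. 4 ppages; refcounts: pp0:1 pp1:2 pp2:2 pp3:1
Op 3: fork(P1) -> P2. 4 ppages; refcounts: pp0:2 pp1:3 pp2:3 pp3:1
Op 4: write(P2, v0, 132). refcount(pp0)=2>1 -> COPY to pp4. 5 ppages; refcounts: pp0:1 pp1:3 pp2:3 pp3:1 pp4:1
Op 5: write(P2, v0, 150). refcount(pp4)=1 -> write in place. 5 ppages; refcounts: pp0:1 pp1:3 pp2:3 pp3:1 pp4:1
Op 6: fork(P2) -> P3. 5 ppages; refcounts: pp0:1 pp1:4 pp2:4 pp3:1 pp4:2
Op 7: write(P3, v0, 177). refcount(pp4)=2>1 -> COPY to pp5. 6 ppages; refcounts: pp0:1 pp1:4 pp2:4 pp3:1 pp4:1 pp5:1
Op 8: write(P3, v2, 124). refcount(pp2)=4>1 -> COPY to pp6. 7 ppages; refcounts: pp0:1 pp1:4 pp2:3 pp3:1 pp4:1 pp5:1 pp6:1
P0: v2 -> pp2 = 17
P1: v2 -> pp2 = 17
P2: v2 -> pp2 = 17
P3: v2 -> pp6 = 124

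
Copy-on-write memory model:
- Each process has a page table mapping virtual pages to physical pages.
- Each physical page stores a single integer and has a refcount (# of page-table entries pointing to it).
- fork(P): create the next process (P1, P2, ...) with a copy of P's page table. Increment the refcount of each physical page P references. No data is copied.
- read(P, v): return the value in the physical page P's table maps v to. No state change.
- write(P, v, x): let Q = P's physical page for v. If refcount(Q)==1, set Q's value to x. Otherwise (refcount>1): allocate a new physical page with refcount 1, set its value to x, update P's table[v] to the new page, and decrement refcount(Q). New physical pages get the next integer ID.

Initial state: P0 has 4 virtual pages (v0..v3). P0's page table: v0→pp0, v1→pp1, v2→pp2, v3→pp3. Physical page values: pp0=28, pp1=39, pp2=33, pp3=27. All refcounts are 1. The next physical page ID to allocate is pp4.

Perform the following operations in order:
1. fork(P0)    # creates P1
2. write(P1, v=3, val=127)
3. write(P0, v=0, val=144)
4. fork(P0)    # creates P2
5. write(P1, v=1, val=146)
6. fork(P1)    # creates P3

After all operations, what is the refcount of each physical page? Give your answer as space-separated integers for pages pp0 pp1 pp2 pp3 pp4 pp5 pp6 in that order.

Op 1: fork(P0) -> P1. 4 ppages; refcounts: pp0:2 pp1:2 pp2:2 pp3:2
Op 2: write(P1, v3, 127). refcount(pp3)=2>1 -> COPY to pp4. 5 ppages; refcounts: pp0:2 pp1:2 pp2:2 pp3:1 pp4:1
Op 3: write(P0, v0, 144). refcount(pp0)=2>1 -> COPY to pp5. 6 ppages; refcounts: pp0:1 pp1:2 pp2:2 pp3:1 pp4:1 pp5:1
Op 4: fork(P0) -> P2. 6 ppages; refcounts: pp0:1 pp1:3 pp2:3 pp3:2 pp4:1 pp5:2
Op 5: write(P1, v1, 146). refcount(pp1)=3>1 -> COPY to pp6. 7 ppages; refcounts: pp0:1 pp1:2 pp2:3 pp3:2 pp4:1 pp5:2 pp6:1
Op 6: fork(P1) -> P3. 7 ppages; refcounts: pp0:2 pp1:2 pp2:4 pp3:2 pp4:2 pp5:2 pp6:2

Answer: 2 2 4 2 2 2 2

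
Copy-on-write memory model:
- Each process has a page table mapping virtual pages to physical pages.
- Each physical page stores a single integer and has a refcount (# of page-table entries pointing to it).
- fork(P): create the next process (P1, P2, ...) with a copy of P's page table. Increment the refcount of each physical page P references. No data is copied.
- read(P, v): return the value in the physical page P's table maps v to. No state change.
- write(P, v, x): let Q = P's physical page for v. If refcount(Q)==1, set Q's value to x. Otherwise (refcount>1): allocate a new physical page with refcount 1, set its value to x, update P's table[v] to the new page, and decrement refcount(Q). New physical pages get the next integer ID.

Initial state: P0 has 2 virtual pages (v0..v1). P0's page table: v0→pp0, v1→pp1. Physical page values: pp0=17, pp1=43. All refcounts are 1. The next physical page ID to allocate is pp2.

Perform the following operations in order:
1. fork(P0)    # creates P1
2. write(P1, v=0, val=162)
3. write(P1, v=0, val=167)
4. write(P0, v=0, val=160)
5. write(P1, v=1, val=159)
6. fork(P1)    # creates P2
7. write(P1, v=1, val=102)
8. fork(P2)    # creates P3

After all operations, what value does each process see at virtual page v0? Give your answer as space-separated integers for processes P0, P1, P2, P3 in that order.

Answer: 160 167 167 167

Derivation:
Op 1: fork(P0) -> P1. 2 ppages; refcounts: pp0:2 pp1:2
Op 2: write(P1, v0, 162). refcount(pp0)=2>1 -> COPY to pp2. 3 ppages; refcounts: pp0:1 pp1:2 pp2:1
Op 3: write(P1, v0, 167). refcount(pp2)=1 -> write in place. 3 ppages; refcounts: pp0:1 pp1:2 pp2:1
Op 4: write(P0, v0, 160). refcount(pp0)=1 -> write in place. 3 ppages; refcounts: pp0:1 pp1:2 pp2:1
Op 5: write(P1, v1, 159). refcount(pp1)=2>1 -> COPY to pp3. 4 ppages; refcounts: pp0:1 pp1:1 pp2:1 pp3:1
Op 6: fork(P1) -> P2. 4 ppages; refcounts: pp0:1 pp1:1 pp2:2 pp3:2
Op 7: write(P1, v1, 102). refcount(pp3)=2>1 -> COPY to pp4. 5 ppages; refcounts: pp0:1 pp1:1 pp2:2 pp3:1 pp4:1
Op 8: fork(P2) -> P3. 5 ppages; refcounts: pp0:1 pp1:1 pp2:3 pp3:2 pp4:1
P0: v0 -> pp0 = 160
P1: v0 -> pp2 = 167
P2: v0 -> pp2 = 167
P3: v0 -> pp2 = 167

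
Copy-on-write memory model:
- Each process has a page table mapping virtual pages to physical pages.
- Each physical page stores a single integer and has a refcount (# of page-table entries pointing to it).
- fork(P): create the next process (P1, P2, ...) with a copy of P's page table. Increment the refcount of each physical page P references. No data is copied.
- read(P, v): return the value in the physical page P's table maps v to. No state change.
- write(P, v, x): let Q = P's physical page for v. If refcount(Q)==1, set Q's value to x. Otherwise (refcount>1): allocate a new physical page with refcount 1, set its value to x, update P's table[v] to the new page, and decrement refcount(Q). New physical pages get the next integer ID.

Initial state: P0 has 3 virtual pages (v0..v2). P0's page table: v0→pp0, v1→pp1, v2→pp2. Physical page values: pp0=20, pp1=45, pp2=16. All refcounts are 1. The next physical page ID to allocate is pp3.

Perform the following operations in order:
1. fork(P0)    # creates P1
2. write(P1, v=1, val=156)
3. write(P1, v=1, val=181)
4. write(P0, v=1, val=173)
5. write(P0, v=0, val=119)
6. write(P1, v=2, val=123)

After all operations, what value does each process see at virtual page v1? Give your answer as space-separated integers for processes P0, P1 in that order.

Op 1: fork(P0) -> P1. 3 ppages; refcounts: pp0:2 pp1:2 pp2:2
Op 2: write(P1, v1, 156). refcount(pp1)=2>1 -> COPY to pp3. 4 ppages; refcounts: pp0:2 pp1:1 pp2:2 pp3:1
Op 3: write(P1, v1, 181). refcount(pp3)=1 -> write in place. 4 ppages; refcounts: pp0:2 pp1:1 pp2:2 pp3:1
Op 4: write(P0, v1, 173). refcount(pp1)=1 -> write in place. 4 ppages; refcounts: pp0:2 pp1:1 pp2:2 pp3:1
Op 5: write(P0, v0, 119). refcount(pp0)=2>1 -> COPY to pp4. 5 ppages; refcounts: pp0:1 pp1:1 pp2:2 pp3:1 pp4:1
Op 6: write(P1, v2, 123). refcount(pp2)=2>1 -> COPY to pp5. 6 ppages; refcounts: pp0:1 pp1:1 pp2:1 pp3:1 pp4:1 pp5:1
P0: v1 -> pp1 = 173
P1: v1 -> pp3 = 181

Answer: 173 181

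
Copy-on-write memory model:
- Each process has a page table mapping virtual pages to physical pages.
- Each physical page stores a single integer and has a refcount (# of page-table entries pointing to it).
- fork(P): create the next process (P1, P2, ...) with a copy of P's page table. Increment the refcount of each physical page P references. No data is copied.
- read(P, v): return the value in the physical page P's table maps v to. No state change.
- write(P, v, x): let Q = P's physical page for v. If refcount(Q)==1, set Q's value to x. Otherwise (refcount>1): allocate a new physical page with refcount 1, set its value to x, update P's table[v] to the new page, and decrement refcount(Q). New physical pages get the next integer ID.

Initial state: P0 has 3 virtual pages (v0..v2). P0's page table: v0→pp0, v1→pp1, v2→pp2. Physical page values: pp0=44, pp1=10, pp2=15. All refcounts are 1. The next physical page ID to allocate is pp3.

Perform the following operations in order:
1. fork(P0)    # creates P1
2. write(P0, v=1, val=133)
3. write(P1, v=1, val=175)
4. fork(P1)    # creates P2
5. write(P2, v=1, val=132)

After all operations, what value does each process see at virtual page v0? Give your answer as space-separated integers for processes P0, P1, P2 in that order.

Op 1: fork(P0) -> P1. 3 ppages; refcounts: pp0:2 pp1:2 pp2:2
Op 2: write(P0, v1, 133). refcount(pp1)=2>1 -> COPY to pp3. 4 ppages; refcounts: pp0:2 pp1:1 pp2:2 pp3:1
Op 3: write(P1, v1, 175). refcount(pp1)=1 -> write in place. 4 ppages; refcounts: pp0:2 pp1:1 pp2:2 pp3:1
Op 4: fork(P1) -> P2. 4 ppages; refcounts: pp0:3 pp1:2 pp2:3 pp3:1
Op 5: write(P2, v1, 132). refcount(pp1)=2>1 -> COPY to pp4. 5 ppages; refcounts: pp0:3 pp1:1 pp2:3 pp3:1 pp4:1
P0: v0 -> pp0 = 44
P1: v0 -> pp0 = 44
P2: v0 -> pp0 = 44

Answer: 44 44 44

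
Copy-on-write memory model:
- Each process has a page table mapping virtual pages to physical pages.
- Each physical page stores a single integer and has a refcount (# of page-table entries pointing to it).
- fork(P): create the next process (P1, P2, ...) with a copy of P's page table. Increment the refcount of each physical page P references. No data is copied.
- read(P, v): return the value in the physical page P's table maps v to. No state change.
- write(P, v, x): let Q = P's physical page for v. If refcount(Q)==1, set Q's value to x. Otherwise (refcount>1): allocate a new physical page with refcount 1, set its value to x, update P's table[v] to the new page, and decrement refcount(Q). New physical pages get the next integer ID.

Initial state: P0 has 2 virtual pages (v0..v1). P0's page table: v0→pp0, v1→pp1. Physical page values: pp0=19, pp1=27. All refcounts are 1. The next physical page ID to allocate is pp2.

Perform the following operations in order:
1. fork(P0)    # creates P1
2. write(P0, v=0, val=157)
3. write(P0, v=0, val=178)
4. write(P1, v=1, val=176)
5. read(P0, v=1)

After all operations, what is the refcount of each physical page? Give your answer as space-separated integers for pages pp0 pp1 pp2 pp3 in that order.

Op 1: fork(P0) -> P1. 2 ppages; refcounts: pp0:2 pp1:2
Op 2: write(P0, v0, 157). refcount(pp0)=2>1 -> COPY to pp2. 3 ppages; refcounts: pp0:1 pp1:2 pp2:1
Op 3: write(P0, v0, 178). refcount(pp2)=1 -> write in place. 3 ppages; refcounts: pp0:1 pp1:2 pp2:1
Op 4: write(P1, v1, 176). refcount(pp1)=2>1 -> COPY to pp3. 4 ppages; refcounts: pp0:1 pp1:1 pp2:1 pp3:1
Op 5: read(P0, v1) -> 27. No state change.

Answer: 1 1 1 1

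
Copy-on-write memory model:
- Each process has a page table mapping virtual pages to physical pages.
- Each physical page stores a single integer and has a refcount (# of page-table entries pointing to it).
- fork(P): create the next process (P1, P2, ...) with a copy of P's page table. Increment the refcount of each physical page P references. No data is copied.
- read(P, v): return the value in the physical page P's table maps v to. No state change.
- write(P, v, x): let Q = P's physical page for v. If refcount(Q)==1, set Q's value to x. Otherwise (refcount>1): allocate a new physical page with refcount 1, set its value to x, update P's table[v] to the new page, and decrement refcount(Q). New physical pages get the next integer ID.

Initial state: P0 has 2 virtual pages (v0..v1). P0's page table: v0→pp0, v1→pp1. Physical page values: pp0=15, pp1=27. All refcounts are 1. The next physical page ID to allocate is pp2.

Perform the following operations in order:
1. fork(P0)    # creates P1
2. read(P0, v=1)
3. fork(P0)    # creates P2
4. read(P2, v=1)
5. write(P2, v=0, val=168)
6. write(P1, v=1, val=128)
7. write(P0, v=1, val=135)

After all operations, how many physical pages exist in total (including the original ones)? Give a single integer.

Op 1: fork(P0) -> P1. 2 ppages; refcounts: pp0:2 pp1:2
Op 2: read(P0, v1) -> 27. No state change.
Op 3: fork(P0) -> P2. 2 ppages; refcounts: pp0:3 pp1:3
Op 4: read(P2, v1) -> 27. No state change.
Op 5: write(P2, v0, 168). refcount(pp0)=3>1 -> COPY to pp2. 3 ppages; refcounts: pp0:2 pp1:3 pp2:1
Op 6: write(P1, v1, 128). refcount(pp1)=3>1 -> COPY to pp3. 4 ppages; refcounts: pp0:2 pp1:2 pp2:1 pp3:1
Op 7: write(P0, v1, 135). refcount(pp1)=2>1 -> COPY to pp4. 5 ppages; refcounts: pp0:2 pp1:1 pp2:1 pp3:1 pp4:1

Answer: 5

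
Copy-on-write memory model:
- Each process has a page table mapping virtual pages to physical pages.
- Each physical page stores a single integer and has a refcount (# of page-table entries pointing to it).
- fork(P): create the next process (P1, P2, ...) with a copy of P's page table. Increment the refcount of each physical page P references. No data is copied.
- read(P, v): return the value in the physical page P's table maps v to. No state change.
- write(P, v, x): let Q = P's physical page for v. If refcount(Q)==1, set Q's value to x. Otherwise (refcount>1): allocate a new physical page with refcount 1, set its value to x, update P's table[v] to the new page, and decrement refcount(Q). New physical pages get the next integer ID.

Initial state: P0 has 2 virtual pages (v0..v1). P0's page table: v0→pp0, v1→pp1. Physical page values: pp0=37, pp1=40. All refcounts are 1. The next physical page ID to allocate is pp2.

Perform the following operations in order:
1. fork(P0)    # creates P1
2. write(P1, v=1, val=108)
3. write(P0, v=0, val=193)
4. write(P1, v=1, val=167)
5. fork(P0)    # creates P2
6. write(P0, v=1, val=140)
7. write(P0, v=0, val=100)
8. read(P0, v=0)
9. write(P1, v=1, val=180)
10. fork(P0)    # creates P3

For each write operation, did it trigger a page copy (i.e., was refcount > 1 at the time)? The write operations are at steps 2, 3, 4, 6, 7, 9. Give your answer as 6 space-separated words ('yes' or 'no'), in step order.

Op 1: fork(P0) -> P1. 2 ppages; refcounts: pp0:2 pp1:2
Op 2: write(P1, v1, 108). refcount(pp1)=2>1 -> COPY to pp2. 3 ppages; refcounts: pp0:2 pp1:1 pp2:1
Op 3: write(P0, v0, 193). refcount(pp0)=2>1 -> COPY to pp3. 4 ppages; refcounts: pp0:1 pp1:1 pp2:1 pp3:1
Op 4: write(P1, v1, 167). refcount(pp2)=1 -> write in place. 4 ppages; refcounts: pp0:1 pp1:1 pp2:1 pp3:1
Op 5: fork(P0) -> P2. 4 ppages; refcounts: pp0:1 pp1:2 pp2:1 pp3:2
Op 6: write(P0, v1, 140). refcount(pp1)=2>1 -> COPY to pp4. 5 ppages; refcounts: pp0:1 pp1:1 pp2:1 pp3:2 pp4:1
Op 7: write(P0, v0, 100). refcount(pp3)=2>1 -> COPY to pp5. 6 ppages; refcounts: pp0:1 pp1:1 pp2:1 pp3:1 pp4:1 pp5:1
Op 8: read(P0, v0) -> 100. No state change.
Op 9: write(P1, v1, 180). refcount(pp2)=1 -> write in place. 6 ppages; refcounts: pp0:1 pp1:1 pp2:1 pp3:1 pp4:1 pp5:1
Op 10: fork(P0) -> P3. 6 ppages; refcounts: pp0:1 pp1:1 pp2:1 pp3:1 pp4:2 pp5:2

yes yes no yes yes no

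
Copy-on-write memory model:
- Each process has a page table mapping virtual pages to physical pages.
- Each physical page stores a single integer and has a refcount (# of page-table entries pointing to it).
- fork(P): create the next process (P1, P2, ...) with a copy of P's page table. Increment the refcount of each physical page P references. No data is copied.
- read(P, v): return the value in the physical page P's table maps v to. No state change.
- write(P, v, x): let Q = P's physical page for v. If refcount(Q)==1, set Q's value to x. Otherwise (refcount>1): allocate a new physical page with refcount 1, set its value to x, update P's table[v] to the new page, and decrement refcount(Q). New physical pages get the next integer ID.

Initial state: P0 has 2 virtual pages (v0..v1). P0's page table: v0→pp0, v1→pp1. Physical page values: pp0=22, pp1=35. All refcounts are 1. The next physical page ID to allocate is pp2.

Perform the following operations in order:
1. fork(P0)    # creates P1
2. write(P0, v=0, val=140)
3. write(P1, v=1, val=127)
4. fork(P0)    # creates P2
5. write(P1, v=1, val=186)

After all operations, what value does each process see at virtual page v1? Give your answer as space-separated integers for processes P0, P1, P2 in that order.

Op 1: fork(P0) -> P1. 2 ppages; refcounts: pp0:2 pp1:2
Op 2: write(P0, v0, 140). refcount(pp0)=2>1 -> COPY to pp2. 3 ppages; refcounts: pp0:1 pp1:2 pp2:1
Op 3: write(P1, v1, 127). refcount(pp1)=2>1 -> COPY to pp3. 4 ppages; refcounts: pp0:1 pp1:1 pp2:1 pp3:1
Op 4: fork(P0) -> P2. 4 ppages; refcounts: pp0:1 pp1:2 pp2:2 pp3:1
Op 5: write(P1, v1, 186). refcount(pp3)=1 -> write in place. 4 ppages; refcounts: pp0:1 pp1:2 pp2:2 pp3:1
P0: v1 -> pp1 = 35
P1: v1 -> pp3 = 186
P2: v1 -> pp1 = 35

Answer: 35 186 35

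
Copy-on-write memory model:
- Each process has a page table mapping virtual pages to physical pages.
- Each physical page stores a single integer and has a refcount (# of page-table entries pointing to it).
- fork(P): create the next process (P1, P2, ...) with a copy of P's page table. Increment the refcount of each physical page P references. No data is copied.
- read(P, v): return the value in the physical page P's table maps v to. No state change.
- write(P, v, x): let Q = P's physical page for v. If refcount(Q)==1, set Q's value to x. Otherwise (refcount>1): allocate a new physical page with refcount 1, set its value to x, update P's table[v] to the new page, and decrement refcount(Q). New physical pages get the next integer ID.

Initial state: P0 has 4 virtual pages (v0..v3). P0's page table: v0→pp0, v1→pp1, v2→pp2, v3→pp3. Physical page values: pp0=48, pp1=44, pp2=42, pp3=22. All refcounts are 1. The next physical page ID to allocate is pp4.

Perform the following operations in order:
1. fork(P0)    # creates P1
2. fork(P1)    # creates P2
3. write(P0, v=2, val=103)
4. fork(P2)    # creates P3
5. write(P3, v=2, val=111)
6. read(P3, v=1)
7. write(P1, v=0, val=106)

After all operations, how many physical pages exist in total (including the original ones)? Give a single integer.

Op 1: fork(P0) -> P1. 4 ppages; refcounts: pp0:2 pp1:2 pp2:2 pp3:2
Op 2: fork(P1) -> P2. 4 ppages; refcounts: pp0:3 pp1:3 pp2:3 pp3:3
Op 3: write(P0, v2, 103). refcount(pp2)=3>1 -> COPY to pp4. 5 ppages; refcounts: pp0:3 pp1:3 pp2:2 pp3:3 pp4:1
Op 4: fork(P2) -> P3. 5 ppages; refcounts: pp0:4 pp1:4 pp2:3 pp3:4 pp4:1
Op 5: write(P3, v2, 111). refcount(pp2)=3>1 -> COPY to pp5. 6 ppages; refcounts: pp0:4 pp1:4 pp2:2 pp3:4 pp4:1 pp5:1
Op 6: read(P3, v1) -> 44. No state change.
Op 7: write(P1, v0, 106). refcount(pp0)=4>1 -> COPY to pp6. 7 ppages; refcounts: pp0:3 pp1:4 pp2:2 pp3:4 pp4:1 pp5:1 pp6:1

Answer: 7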